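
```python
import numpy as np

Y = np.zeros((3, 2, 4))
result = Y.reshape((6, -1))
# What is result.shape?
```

(6, 4)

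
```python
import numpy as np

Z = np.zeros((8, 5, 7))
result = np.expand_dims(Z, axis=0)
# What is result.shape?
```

(1, 8, 5, 7)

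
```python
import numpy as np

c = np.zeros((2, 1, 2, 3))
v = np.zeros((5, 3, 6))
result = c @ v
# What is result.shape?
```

(2, 5, 2, 6)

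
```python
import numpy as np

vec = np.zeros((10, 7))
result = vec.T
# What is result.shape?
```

(7, 10)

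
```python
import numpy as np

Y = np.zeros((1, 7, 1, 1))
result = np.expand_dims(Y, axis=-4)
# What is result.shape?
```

(1, 1, 7, 1, 1)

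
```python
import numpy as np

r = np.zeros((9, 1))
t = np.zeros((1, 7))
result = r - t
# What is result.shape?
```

(9, 7)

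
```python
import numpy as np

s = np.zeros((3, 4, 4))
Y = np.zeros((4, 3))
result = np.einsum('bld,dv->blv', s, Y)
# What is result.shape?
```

(3, 4, 3)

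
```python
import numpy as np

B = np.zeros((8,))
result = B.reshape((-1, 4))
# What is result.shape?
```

(2, 4)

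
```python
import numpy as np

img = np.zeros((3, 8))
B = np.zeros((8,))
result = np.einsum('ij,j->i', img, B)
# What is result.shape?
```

(3,)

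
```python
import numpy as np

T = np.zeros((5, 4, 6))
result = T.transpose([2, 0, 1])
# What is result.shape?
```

(6, 5, 4)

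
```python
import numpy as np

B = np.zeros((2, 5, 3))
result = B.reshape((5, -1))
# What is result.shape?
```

(5, 6)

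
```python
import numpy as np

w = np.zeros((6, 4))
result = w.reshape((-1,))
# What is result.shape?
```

(24,)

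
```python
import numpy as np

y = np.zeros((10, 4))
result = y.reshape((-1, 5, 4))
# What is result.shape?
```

(2, 5, 4)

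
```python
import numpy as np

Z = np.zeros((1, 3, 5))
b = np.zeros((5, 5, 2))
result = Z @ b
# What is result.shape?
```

(5, 3, 2)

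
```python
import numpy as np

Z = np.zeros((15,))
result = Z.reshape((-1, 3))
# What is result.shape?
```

(5, 3)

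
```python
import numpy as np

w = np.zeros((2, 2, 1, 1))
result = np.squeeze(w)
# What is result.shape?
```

(2, 2)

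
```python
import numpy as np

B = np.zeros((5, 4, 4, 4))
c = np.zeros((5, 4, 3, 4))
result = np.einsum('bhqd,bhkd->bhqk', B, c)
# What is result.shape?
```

(5, 4, 4, 3)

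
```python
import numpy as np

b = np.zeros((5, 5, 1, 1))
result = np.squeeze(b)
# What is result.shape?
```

(5, 5)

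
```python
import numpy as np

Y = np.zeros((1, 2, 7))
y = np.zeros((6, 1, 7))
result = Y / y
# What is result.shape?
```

(6, 2, 7)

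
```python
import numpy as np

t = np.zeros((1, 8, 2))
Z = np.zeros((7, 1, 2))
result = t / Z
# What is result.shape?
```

(7, 8, 2)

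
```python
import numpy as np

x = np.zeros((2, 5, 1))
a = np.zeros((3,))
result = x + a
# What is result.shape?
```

(2, 5, 3)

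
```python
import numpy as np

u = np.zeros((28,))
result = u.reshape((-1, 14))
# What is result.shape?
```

(2, 14)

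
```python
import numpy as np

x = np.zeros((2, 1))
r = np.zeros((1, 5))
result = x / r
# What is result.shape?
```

(2, 5)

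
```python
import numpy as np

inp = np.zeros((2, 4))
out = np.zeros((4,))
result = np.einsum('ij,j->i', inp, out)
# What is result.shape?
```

(2,)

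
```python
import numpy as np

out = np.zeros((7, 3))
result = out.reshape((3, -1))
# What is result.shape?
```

(3, 7)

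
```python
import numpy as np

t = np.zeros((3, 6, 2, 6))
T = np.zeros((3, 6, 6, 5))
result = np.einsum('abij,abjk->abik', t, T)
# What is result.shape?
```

(3, 6, 2, 5)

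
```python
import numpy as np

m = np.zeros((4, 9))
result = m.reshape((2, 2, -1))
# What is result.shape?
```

(2, 2, 9)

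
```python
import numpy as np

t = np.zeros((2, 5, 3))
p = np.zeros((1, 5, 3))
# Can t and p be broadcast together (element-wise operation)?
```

Yes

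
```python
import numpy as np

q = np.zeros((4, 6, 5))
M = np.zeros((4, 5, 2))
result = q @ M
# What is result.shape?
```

(4, 6, 2)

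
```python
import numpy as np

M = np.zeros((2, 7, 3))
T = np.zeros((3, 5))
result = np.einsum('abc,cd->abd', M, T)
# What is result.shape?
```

(2, 7, 5)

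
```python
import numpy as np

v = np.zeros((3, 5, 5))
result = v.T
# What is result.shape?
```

(5, 5, 3)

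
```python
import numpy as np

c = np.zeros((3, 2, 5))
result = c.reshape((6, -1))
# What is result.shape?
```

(6, 5)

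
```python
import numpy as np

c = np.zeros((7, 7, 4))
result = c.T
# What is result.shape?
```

(4, 7, 7)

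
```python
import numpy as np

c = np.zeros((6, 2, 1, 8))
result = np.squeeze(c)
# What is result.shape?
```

(6, 2, 8)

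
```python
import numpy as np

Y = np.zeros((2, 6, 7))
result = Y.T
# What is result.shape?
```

(7, 6, 2)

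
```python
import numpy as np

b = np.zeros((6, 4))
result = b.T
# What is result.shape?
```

(4, 6)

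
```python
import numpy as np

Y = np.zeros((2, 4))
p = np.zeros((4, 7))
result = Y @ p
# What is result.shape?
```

(2, 7)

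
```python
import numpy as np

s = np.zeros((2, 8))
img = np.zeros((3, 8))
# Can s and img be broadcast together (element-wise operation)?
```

No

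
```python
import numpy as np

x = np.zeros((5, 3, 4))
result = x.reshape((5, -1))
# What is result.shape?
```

(5, 12)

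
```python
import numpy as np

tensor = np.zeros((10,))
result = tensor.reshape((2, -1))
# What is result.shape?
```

(2, 5)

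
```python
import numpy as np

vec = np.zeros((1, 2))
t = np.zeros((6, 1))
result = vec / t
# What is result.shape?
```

(6, 2)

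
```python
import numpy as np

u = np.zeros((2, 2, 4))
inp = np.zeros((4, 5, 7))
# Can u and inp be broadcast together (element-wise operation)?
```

No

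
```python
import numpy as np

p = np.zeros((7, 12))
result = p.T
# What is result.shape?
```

(12, 7)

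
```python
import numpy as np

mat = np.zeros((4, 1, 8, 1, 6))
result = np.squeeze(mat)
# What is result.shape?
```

(4, 8, 6)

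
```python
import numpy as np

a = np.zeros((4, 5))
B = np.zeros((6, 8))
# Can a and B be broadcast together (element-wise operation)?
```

No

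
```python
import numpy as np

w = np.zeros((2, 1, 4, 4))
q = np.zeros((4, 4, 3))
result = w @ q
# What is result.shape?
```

(2, 4, 4, 3)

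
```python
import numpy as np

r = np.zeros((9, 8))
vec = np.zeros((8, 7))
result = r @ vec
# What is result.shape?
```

(9, 7)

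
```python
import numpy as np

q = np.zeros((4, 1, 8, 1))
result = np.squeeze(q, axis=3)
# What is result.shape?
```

(4, 1, 8)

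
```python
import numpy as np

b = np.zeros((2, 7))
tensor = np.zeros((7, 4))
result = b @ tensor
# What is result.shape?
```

(2, 4)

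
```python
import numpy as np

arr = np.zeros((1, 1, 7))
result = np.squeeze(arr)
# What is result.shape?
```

(7,)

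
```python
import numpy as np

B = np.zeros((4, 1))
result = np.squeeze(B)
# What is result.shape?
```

(4,)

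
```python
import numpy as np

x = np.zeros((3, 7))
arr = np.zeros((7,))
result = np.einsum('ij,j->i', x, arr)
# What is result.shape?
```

(3,)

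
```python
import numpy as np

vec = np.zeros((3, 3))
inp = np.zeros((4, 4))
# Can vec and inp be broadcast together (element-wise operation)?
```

No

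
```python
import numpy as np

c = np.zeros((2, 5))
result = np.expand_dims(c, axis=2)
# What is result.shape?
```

(2, 5, 1)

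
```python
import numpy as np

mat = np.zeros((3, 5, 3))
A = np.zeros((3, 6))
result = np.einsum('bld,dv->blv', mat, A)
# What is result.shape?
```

(3, 5, 6)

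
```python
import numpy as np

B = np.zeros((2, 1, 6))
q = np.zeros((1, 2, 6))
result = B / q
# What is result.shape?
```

(2, 2, 6)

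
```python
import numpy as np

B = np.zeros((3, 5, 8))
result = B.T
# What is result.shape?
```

(8, 5, 3)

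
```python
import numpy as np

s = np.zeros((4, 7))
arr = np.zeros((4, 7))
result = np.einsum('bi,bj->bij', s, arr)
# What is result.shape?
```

(4, 7, 7)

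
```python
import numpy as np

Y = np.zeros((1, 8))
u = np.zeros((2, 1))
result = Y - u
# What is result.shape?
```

(2, 8)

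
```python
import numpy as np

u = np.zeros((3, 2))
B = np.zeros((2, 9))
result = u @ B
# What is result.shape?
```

(3, 9)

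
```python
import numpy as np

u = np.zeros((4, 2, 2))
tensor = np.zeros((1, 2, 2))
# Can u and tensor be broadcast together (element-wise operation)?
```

Yes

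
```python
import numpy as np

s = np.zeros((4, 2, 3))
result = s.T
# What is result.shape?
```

(3, 2, 4)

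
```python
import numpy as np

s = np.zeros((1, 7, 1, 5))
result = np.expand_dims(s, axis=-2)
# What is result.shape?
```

(1, 7, 1, 1, 5)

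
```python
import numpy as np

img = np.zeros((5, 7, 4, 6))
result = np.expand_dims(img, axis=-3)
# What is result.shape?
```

(5, 7, 1, 4, 6)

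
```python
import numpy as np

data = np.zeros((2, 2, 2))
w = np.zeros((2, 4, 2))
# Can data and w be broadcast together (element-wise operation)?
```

No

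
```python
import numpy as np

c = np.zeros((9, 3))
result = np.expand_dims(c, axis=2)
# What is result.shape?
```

(9, 3, 1)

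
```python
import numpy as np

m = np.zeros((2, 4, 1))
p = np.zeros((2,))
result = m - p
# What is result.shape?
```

(2, 4, 2)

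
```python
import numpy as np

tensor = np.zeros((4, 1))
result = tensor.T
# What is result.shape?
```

(1, 4)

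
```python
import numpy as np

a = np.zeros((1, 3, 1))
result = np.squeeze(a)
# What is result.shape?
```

(3,)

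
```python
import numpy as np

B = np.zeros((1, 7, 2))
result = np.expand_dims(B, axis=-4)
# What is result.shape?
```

(1, 1, 7, 2)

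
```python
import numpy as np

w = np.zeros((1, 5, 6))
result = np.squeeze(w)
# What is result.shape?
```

(5, 6)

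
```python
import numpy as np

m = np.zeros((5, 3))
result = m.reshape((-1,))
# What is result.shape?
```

(15,)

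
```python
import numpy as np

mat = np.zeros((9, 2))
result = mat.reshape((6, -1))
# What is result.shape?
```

(6, 3)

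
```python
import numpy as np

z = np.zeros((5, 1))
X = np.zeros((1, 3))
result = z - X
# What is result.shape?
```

(5, 3)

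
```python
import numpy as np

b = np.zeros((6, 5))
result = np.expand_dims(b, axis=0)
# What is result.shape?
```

(1, 6, 5)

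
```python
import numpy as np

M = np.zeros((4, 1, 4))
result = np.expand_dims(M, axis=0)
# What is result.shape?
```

(1, 4, 1, 4)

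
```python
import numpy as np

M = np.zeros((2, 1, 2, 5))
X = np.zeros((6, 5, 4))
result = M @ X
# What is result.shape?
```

(2, 6, 2, 4)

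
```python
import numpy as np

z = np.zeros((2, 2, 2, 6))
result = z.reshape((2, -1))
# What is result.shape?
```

(2, 24)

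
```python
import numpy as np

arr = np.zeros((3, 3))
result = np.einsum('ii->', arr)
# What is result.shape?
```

()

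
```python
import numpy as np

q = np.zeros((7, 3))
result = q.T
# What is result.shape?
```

(3, 7)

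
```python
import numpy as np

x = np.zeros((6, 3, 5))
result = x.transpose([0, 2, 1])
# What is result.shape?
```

(6, 5, 3)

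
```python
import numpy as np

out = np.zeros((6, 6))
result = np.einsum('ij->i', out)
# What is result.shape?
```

(6,)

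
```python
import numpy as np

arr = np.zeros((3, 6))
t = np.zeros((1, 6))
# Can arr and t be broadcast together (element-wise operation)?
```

Yes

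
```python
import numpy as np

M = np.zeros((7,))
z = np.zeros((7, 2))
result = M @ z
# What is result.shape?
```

(2,)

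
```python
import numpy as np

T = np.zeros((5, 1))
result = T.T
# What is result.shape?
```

(1, 5)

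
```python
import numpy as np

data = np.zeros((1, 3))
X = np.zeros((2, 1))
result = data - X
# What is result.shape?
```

(2, 3)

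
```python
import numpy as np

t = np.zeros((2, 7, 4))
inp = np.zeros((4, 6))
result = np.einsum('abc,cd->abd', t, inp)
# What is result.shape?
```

(2, 7, 6)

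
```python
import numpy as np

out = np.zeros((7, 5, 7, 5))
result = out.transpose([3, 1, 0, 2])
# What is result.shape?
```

(5, 5, 7, 7)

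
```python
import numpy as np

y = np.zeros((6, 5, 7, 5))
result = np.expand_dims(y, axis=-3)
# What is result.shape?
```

(6, 5, 1, 7, 5)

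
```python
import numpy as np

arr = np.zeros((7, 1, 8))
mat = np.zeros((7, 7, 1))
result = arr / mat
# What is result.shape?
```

(7, 7, 8)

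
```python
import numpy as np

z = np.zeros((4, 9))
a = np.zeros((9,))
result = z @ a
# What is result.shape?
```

(4,)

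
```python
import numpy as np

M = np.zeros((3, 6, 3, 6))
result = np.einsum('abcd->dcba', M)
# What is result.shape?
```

(6, 3, 6, 3)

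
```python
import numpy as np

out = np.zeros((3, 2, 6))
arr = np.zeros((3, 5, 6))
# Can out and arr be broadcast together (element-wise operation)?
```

No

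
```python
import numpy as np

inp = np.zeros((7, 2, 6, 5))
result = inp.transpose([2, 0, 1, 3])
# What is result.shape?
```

(6, 7, 2, 5)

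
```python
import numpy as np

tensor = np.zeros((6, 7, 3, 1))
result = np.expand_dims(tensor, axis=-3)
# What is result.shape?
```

(6, 7, 1, 3, 1)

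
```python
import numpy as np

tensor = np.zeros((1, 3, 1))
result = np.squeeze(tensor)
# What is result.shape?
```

(3,)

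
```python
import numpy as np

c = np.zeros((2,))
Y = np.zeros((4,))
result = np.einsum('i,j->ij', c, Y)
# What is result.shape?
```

(2, 4)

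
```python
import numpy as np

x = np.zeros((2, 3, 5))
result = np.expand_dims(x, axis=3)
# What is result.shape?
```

(2, 3, 5, 1)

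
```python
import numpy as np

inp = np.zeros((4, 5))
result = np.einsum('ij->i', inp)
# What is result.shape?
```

(4,)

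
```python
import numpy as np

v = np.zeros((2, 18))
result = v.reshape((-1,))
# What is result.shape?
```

(36,)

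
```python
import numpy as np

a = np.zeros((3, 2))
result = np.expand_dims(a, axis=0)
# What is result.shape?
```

(1, 3, 2)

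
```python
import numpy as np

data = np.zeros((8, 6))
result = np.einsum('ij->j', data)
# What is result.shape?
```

(6,)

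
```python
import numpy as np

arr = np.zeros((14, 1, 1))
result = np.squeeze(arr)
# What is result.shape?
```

(14,)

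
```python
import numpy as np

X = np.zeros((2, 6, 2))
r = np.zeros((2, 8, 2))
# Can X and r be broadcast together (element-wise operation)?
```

No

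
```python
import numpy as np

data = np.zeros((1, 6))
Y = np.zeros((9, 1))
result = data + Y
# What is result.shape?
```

(9, 6)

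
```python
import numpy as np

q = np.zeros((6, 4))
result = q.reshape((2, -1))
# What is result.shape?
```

(2, 12)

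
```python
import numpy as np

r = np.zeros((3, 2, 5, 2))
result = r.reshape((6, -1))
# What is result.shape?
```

(6, 10)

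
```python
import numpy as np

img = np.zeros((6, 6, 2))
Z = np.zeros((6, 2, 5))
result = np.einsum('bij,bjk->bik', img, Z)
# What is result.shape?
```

(6, 6, 5)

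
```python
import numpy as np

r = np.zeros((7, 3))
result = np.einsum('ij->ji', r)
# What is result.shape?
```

(3, 7)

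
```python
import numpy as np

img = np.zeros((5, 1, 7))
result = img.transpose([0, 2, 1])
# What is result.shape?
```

(5, 7, 1)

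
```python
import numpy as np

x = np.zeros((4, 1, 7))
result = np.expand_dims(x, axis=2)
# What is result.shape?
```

(4, 1, 1, 7)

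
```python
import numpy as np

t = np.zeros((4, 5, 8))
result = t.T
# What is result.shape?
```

(8, 5, 4)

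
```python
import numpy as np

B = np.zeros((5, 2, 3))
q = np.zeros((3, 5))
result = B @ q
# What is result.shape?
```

(5, 2, 5)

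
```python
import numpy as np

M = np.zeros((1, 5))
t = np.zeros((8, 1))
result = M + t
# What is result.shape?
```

(8, 5)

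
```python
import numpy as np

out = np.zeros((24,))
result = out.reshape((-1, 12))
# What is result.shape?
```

(2, 12)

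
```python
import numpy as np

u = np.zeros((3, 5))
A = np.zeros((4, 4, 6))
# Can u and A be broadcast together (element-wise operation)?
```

No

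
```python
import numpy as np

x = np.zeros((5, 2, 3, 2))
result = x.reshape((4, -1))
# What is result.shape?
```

(4, 15)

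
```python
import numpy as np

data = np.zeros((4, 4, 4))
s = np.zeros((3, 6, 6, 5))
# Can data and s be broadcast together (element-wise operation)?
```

No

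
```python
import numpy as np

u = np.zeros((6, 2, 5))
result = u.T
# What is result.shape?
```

(5, 2, 6)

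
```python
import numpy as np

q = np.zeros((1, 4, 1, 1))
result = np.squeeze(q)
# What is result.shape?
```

(4,)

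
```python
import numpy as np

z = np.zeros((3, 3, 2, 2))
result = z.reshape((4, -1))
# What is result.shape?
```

(4, 9)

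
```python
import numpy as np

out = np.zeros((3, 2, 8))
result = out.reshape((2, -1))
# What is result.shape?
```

(2, 24)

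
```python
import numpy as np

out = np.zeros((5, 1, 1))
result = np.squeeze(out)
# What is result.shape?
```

(5,)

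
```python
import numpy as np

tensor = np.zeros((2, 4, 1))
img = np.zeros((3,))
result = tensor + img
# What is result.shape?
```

(2, 4, 3)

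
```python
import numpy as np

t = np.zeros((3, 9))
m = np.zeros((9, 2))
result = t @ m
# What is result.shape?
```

(3, 2)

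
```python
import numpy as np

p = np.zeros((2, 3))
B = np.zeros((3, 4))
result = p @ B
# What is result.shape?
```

(2, 4)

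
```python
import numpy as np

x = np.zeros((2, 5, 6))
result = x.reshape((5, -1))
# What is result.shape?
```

(5, 12)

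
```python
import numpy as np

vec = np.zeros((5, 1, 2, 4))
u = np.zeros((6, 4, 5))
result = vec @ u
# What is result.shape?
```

(5, 6, 2, 5)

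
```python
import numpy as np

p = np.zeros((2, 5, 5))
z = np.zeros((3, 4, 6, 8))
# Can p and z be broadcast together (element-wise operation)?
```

No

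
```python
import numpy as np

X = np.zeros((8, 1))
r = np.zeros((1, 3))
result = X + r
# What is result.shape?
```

(8, 3)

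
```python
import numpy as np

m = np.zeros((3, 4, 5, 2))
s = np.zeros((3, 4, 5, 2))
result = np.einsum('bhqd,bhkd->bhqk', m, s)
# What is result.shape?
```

(3, 4, 5, 5)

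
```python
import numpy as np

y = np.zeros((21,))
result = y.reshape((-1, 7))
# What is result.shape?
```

(3, 7)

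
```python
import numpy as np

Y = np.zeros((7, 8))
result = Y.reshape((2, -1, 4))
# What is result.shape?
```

(2, 7, 4)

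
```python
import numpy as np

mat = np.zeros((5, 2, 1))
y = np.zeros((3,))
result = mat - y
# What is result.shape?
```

(5, 2, 3)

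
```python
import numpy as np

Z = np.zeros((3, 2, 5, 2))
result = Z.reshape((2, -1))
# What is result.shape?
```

(2, 30)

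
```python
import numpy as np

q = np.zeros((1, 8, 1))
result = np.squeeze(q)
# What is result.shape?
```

(8,)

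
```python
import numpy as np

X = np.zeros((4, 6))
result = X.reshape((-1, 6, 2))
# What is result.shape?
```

(2, 6, 2)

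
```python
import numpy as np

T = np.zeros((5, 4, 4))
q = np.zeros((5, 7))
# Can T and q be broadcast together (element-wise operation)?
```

No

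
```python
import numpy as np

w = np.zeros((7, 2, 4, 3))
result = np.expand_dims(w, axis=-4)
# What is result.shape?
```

(7, 1, 2, 4, 3)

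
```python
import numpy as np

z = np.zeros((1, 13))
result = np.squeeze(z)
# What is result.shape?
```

(13,)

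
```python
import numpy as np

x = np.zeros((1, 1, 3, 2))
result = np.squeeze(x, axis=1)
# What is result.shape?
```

(1, 3, 2)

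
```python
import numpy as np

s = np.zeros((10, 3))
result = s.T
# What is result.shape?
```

(3, 10)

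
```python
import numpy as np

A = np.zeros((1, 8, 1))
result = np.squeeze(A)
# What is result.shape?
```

(8,)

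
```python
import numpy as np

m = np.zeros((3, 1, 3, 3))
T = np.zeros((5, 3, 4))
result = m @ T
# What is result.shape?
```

(3, 5, 3, 4)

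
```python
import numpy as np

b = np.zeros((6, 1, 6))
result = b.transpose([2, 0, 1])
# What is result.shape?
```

(6, 6, 1)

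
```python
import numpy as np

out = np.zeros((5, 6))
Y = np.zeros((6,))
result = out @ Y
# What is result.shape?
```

(5,)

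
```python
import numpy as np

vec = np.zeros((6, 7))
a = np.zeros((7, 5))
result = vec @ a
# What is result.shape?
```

(6, 5)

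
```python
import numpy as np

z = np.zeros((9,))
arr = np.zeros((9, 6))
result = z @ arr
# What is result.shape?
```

(6,)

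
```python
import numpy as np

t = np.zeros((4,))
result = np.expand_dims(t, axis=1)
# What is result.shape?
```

(4, 1)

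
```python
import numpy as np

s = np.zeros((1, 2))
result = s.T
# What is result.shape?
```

(2, 1)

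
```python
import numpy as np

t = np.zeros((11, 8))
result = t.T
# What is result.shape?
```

(8, 11)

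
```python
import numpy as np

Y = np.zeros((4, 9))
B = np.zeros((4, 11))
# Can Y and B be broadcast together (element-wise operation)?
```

No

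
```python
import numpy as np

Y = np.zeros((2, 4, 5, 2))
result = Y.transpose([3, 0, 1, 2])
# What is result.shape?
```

(2, 2, 4, 5)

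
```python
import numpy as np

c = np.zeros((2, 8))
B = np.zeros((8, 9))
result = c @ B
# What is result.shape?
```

(2, 9)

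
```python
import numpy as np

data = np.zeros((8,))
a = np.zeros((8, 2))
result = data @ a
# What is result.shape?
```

(2,)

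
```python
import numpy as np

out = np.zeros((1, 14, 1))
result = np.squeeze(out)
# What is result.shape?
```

(14,)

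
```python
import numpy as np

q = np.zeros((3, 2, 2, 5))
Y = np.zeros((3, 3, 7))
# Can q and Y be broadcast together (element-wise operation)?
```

No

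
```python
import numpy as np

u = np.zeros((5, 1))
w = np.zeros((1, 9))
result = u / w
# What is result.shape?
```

(5, 9)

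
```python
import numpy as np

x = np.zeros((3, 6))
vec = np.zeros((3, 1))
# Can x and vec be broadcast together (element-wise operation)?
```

Yes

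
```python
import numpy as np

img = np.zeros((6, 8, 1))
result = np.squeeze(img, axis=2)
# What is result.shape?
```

(6, 8)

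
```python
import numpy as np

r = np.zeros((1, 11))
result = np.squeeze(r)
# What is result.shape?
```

(11,)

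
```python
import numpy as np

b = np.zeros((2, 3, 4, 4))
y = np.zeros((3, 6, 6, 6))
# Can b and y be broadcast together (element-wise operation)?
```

No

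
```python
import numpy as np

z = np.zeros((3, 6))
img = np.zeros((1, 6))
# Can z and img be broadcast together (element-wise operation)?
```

Yes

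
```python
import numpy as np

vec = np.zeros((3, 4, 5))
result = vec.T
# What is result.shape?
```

(5, 4, 3)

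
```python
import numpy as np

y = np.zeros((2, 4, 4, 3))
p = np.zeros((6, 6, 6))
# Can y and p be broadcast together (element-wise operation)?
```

No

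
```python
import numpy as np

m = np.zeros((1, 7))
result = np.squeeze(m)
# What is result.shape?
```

(7,)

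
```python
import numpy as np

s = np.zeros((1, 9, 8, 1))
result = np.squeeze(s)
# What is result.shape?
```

(9, 8)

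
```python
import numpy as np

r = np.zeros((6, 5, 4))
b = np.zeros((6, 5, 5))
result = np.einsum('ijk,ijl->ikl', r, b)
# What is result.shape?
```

(6, 4, 5)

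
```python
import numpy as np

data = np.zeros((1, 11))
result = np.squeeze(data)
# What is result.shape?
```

(11,)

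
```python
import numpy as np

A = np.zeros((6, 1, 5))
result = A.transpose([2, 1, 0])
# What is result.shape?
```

(5, 1, 6)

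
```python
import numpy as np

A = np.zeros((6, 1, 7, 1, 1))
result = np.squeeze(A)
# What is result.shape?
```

(6, 7)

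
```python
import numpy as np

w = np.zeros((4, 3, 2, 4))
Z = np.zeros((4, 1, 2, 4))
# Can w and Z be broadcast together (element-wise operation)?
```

Yes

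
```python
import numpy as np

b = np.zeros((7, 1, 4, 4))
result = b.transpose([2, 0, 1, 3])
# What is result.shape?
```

(4, 7, 1, 4)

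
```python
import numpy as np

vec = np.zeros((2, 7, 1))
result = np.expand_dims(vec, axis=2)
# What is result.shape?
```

(2, 7, 1, 1)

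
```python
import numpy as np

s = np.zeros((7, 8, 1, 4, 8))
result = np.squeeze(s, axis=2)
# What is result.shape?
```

(7, 8, 4, 8)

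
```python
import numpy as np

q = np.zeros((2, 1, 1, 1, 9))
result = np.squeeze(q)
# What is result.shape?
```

(2, 9)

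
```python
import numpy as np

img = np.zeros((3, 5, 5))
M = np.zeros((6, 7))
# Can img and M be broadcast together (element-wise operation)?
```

No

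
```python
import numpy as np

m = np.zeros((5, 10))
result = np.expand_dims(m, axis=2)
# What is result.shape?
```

(5, 10, 1)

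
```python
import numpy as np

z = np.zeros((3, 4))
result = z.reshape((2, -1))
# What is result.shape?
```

(2, 6)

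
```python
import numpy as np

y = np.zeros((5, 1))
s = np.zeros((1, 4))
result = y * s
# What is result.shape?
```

(5, 4)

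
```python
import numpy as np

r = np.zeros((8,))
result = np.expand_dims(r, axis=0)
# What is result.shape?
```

(1, 8)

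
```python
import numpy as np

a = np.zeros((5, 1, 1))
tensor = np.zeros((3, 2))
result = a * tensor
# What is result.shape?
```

(5, 3, 2)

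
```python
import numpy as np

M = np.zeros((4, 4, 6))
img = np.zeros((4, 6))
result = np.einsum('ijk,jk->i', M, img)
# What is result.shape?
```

(4,)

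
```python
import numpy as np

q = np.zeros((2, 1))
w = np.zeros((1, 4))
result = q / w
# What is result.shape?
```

(2, 4)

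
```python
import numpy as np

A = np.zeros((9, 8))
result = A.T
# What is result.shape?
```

(8, 9)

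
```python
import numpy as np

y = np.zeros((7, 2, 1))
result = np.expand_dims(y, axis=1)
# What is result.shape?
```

(7, 1, 2, 1)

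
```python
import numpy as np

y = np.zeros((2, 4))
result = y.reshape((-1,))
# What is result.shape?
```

(8,)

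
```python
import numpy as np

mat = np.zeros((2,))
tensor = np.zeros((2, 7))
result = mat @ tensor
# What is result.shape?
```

(7,)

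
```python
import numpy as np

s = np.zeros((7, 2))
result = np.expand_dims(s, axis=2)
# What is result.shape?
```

(7, 2, 1)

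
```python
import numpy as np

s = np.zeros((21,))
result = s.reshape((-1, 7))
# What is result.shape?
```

(3, 7)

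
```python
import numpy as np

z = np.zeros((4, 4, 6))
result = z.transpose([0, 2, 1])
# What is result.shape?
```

(4, 6, 4)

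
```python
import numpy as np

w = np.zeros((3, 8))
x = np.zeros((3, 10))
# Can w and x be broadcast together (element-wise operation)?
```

No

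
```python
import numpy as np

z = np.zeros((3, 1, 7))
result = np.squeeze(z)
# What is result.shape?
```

(3, 7)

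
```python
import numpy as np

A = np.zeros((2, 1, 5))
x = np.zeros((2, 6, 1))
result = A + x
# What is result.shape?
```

(2, 6, 5)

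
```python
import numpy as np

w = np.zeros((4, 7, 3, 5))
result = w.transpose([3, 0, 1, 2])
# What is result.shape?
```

(5, 4, 7, 3)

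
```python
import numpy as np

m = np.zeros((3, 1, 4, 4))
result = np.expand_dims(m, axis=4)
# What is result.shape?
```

(3, 1, 4, 4, 1)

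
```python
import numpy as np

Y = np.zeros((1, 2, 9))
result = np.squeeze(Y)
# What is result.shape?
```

(2, 9)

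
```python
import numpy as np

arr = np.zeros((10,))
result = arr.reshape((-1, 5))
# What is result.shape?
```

(2, 5)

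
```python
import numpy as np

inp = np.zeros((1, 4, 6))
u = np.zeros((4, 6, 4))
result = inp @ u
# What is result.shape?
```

(4, 4, 4)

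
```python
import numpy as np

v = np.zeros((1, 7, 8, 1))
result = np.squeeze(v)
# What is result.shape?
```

(7, 8)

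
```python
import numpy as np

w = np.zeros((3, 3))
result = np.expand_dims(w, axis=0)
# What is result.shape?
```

(1, 3, 3)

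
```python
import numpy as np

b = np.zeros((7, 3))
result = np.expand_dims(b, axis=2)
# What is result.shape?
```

(7, 3, 1)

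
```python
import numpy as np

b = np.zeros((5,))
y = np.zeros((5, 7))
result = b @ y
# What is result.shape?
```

(7,)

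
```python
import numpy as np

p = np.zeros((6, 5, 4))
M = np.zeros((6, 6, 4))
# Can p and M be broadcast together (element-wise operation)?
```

No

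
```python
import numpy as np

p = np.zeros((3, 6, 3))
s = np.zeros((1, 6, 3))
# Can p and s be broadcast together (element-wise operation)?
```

Yes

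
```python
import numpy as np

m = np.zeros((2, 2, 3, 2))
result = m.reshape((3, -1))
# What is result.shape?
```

(3, 8)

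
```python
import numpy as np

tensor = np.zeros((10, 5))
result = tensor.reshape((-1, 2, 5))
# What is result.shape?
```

(5, 2, 5)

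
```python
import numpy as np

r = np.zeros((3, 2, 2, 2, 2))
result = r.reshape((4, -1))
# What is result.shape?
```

(4, 12)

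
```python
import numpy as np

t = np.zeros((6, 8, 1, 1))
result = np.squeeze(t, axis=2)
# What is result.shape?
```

(6, 8, 1)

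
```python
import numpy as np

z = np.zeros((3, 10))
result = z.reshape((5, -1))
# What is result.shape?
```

(5, 6)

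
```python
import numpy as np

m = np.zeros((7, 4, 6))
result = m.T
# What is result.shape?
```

(6, 4, 7)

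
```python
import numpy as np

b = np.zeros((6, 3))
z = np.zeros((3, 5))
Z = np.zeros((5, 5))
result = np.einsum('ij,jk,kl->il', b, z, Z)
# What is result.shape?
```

(6, 5)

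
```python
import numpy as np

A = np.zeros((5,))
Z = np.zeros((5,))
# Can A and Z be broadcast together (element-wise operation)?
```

Yes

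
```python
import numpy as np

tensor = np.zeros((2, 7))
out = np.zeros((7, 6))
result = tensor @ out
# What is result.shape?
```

(2, 6)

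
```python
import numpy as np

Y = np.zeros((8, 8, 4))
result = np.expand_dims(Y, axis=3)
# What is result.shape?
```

(8, 8, 4, 1)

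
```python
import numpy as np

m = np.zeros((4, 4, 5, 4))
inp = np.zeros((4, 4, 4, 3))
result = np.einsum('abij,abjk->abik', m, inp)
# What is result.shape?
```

(4, 4, 5, 3)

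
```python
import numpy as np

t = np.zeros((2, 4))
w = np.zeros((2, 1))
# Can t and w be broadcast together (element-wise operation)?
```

Yes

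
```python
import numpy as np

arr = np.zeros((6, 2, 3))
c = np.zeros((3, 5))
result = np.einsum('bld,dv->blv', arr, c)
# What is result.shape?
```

(6, 2, 5)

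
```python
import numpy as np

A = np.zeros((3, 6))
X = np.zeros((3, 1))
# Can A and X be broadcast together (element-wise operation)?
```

Yes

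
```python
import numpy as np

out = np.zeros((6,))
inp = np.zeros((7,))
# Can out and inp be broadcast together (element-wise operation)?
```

No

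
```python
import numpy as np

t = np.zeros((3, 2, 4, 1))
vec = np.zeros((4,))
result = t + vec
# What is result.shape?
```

(3, 2, 4, 4)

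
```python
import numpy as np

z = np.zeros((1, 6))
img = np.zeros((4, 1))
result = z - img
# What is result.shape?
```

(4, 6)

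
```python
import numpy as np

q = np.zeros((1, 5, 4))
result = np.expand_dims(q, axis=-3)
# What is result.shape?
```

(1, 1, 5, 4)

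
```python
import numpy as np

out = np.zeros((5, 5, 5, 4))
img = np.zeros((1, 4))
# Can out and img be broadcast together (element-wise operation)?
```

Yes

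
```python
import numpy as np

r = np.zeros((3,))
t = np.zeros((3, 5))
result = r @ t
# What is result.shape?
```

(5,)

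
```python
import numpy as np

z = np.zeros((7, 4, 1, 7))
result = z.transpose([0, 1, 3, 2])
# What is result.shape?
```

(7, 4, 7, 1)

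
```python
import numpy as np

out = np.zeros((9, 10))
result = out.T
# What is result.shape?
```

(10, 9)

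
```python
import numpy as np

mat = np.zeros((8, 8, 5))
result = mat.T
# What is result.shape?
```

(5, 8, 8)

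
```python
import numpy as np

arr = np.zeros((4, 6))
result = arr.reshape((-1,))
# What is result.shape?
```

(24,)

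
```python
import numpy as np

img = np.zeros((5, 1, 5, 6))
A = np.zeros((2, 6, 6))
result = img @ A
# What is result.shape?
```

(5, 2, 5, 6)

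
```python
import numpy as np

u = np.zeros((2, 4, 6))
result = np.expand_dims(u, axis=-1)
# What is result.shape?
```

(2, 4, 6, 1)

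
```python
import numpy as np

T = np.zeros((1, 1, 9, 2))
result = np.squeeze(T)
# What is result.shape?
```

(9, 2)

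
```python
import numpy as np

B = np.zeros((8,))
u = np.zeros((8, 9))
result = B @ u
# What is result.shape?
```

(9,)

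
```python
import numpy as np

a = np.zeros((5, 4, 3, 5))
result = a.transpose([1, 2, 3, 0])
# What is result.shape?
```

(4, 3, 5, 5)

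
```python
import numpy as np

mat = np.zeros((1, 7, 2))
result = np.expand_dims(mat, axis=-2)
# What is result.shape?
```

(1, 7, 1, 2)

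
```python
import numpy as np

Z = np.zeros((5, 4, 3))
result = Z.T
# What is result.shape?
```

(3, 4, 5)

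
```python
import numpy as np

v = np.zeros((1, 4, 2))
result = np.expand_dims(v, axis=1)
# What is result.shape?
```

(1, 1, 4, 2)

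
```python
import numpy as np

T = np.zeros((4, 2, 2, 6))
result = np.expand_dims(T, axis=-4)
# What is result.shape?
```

(4, 1, 2, 2, 6)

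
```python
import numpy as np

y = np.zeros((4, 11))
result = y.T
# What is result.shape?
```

(11, 4)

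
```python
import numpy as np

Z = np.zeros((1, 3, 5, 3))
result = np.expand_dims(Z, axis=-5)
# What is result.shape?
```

(1, 1, 3, 5, 3)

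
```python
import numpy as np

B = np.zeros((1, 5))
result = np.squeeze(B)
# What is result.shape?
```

(5,)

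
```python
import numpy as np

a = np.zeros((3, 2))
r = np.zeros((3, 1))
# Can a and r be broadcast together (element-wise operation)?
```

Yes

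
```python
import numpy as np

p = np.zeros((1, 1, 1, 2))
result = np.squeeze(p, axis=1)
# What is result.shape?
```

(1, 1, 2)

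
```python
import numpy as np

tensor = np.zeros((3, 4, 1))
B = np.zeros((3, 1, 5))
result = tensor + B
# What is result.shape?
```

(3, 4, 5)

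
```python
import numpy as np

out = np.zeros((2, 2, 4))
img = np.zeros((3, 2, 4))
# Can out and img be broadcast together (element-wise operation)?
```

No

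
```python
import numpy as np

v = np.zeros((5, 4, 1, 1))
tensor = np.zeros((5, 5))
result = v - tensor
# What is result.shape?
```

(5, 4, 5, 5)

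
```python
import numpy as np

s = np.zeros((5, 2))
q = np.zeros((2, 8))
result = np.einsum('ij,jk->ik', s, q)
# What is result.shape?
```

(5, 8)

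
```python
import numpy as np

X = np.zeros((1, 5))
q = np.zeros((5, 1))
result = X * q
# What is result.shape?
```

(5, 5)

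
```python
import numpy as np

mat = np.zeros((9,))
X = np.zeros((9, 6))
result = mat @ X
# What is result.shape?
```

(6,)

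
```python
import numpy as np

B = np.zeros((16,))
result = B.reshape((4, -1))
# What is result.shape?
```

(4, 4)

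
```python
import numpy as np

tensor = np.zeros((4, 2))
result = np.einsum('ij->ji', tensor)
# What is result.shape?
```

(2, 4)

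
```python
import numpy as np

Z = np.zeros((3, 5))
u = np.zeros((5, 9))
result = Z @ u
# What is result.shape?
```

(3, 9)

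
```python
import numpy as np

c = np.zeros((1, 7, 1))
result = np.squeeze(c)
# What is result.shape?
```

(7,)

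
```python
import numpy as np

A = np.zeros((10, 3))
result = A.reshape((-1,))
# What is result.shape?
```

(30,)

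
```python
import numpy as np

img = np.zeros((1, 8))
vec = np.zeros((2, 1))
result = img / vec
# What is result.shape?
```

(2, 8)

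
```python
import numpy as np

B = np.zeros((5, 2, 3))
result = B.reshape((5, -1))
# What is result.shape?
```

(5, 6)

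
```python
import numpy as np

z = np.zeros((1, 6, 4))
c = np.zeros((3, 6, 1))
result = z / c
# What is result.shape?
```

(3, 6, 4)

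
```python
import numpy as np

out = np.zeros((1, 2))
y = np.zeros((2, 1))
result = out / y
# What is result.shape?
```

(2, 2)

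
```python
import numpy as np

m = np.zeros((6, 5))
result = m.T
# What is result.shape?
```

(5, 6)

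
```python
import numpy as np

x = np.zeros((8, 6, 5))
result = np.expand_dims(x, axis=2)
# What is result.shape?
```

(8, 6, 1, 5)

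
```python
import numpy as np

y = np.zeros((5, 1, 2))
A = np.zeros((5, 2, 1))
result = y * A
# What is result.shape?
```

(5, 2, 2)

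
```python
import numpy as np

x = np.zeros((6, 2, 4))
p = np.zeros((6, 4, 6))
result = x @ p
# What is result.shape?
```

(6, 2, 6)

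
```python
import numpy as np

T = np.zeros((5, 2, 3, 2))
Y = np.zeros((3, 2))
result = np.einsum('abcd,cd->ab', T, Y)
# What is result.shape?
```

(5, 2)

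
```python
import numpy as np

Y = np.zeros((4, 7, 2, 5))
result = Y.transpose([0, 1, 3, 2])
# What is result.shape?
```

(4, 7, 5, 2)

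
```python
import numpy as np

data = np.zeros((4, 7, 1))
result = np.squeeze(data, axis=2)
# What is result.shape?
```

(4, 7)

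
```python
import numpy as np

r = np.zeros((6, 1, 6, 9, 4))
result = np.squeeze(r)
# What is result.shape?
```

(6, 6, 9, 4)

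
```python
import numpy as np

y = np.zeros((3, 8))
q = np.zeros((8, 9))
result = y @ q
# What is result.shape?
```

(3, 9)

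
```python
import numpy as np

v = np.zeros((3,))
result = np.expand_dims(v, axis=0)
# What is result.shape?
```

(1, 3)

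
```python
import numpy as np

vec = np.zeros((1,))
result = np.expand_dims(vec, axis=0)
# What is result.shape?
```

(1, 1)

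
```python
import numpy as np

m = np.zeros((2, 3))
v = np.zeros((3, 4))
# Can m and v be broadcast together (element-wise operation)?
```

No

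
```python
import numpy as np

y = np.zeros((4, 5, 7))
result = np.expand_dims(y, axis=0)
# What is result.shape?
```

(1, 4, 5, 7)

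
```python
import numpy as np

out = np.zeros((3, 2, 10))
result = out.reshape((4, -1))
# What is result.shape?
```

(4, 15)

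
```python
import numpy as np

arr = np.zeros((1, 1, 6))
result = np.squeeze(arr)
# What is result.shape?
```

(6,)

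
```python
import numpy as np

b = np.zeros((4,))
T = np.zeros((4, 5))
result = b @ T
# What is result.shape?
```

(5,)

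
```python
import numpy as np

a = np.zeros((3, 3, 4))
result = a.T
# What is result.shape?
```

(4, 3, 3)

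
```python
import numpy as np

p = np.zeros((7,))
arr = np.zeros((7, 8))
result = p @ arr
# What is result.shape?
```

(8,)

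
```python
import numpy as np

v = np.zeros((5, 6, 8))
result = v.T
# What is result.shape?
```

(8, 6, 5)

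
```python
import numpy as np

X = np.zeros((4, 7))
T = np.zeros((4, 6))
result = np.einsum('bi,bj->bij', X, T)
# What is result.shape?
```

(4, 7, 6)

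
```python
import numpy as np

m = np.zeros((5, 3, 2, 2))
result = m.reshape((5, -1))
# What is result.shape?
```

(5, 12)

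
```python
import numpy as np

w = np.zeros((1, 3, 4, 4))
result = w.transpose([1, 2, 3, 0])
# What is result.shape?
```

(3, 4, 4, 1)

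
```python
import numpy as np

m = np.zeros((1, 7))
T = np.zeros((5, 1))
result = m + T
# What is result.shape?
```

(5, 7)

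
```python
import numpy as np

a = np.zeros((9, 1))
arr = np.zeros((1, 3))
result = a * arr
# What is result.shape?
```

(9, 3)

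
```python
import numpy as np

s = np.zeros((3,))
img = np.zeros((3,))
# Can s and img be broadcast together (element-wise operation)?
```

Yes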